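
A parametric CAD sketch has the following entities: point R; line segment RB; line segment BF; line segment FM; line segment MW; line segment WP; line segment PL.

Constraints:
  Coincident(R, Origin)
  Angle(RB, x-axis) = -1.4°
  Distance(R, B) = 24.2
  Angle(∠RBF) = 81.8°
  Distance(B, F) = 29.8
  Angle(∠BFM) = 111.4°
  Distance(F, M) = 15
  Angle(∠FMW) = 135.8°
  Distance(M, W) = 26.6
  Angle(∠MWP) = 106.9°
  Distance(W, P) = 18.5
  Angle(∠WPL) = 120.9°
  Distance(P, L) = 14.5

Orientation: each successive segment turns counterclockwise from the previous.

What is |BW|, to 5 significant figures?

45.875

R is at the origin; RB runs at -1.4° with length 24.2, so B = (24.193, -0.59126). ∠RBF = 81.8° gives BF at 96.800° from the x-axis; with |BF| = 29.8, F = (20.664, 28.999). ∠BFM = 111.4° gives FM at 165.40° from the x-axis; with |FM| = 15.0, M = (6.1487, 32.780). ∠FMW = 135.8° gives MW at -150.40° from the x-axis; with |MW| = 26.6, W = (-16.980, 19.641). Then |BW| = |W − B| = 45.875.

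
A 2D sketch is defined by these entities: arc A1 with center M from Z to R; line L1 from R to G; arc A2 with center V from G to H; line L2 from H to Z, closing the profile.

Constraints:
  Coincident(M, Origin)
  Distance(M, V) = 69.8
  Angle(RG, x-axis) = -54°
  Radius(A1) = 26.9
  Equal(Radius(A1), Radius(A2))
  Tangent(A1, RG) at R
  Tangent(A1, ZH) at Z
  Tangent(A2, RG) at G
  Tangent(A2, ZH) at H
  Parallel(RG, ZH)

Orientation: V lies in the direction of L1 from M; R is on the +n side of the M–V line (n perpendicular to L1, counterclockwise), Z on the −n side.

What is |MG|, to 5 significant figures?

74.804

Tangency of A1 to both parallel lines with radius 26.9 puts R and Z at M ± 26.9·n: R = (21.763, 15.811), Z = (-21.763, -15.811). Equal radii place G and H the same way about V: G = V + 26.9·n = (62.790, -40.658), H = V − 26.9·n = (19.265, -72.281). Then |MG| = |G − M| = 74.804.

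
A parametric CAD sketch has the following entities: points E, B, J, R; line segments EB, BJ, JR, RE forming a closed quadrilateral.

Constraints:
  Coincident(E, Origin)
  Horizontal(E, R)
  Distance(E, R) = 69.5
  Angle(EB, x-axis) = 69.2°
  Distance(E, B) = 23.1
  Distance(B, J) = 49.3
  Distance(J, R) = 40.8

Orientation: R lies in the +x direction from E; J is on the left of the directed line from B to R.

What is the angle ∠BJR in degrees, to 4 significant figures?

91.83°

Checks: |BJ| = 49.30 ✓; |JR| = 40.80 ✓.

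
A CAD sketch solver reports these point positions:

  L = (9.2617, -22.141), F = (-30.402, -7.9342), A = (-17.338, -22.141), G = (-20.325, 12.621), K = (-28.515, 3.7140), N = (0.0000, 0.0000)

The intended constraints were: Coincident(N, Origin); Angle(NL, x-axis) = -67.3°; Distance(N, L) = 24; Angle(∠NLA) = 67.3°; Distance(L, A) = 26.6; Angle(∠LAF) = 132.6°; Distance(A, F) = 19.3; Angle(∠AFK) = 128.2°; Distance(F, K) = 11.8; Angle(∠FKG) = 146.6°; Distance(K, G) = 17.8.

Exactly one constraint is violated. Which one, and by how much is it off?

Distance(K, G) = 17.8 — off by 5.70.

N = (0.00, 0.00) ✓; NL at -67.30° ✓; |NL| = 24.00 ✓; ∠NLA = 67.30° ✓; |LA| = 26.60 ✓; ∠LAF = 132.6° ✓; |AF| = 19.30 ✓; ∠AFK = 128.2° ✓; |FK| = 11.80 ✓; ∠FKG = 146.6° ✓; |KG| = 12.10 ✗.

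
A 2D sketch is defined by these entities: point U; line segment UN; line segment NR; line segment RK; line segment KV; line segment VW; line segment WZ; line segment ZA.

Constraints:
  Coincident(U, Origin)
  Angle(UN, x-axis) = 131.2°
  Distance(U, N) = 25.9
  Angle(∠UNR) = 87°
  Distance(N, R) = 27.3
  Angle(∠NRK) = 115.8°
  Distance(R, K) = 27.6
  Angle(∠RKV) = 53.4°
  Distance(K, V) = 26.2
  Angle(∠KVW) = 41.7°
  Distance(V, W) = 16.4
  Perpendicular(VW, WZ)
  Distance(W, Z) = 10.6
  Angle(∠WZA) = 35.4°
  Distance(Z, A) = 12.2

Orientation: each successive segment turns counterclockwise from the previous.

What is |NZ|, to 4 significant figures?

38.99

∠KVW = 41.7° gives VW at -166.7° from the x-axis; with |VW| = 16.4, W = (-28.85, -8.045). VW is perpendicular to WZ, so WZ runs at -76.70°; with |WZ| = 10.6, Z = (-26.41, -18.36). Then |NZ| = |Z − N| = 38.99.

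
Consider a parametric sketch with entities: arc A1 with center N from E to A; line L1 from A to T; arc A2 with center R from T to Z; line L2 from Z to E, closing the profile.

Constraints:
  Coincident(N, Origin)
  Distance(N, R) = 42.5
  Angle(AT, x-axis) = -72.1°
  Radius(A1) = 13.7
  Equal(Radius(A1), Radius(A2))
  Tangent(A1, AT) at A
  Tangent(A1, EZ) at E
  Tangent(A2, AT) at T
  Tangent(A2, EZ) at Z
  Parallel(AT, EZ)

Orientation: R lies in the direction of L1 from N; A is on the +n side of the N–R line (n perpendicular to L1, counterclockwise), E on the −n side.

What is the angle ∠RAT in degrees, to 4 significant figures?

17.87°

The slot axis is L1's direction at -72.1°, so u = (cos -72.1°, sin -72.1°) = (0.3074, -0.9516) and n = (−sin -72.1°, cos -72.1°) = (0.9516, 0.3074). N is at the origin and R lies 42.5 along u from N, so R = 42.5·u = (13.06, -40.44). Tangency of A1 to both parallel lines with radius 13.7 puts A and E at N ± 13.7·n: A = (13.04, 4.211), E = (-13.04, -4.211). Equal radii place T and Z the same way about R: T = R + 13.7·n = (26.10, -36.23), Z = R − 13.7·n = (0.02581, -44.65). Then cos ∠RAT = AR·AT / (|AR||AT|), giving 17.87°.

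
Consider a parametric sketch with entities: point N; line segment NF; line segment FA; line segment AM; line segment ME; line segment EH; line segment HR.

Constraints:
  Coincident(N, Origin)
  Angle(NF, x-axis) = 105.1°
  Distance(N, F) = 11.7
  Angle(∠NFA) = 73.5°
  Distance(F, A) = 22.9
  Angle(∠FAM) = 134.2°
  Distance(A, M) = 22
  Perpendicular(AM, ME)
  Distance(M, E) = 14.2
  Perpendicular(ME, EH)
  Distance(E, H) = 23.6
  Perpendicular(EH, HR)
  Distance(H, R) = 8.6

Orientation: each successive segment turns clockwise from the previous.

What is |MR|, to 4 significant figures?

24.26

N is at the origin; NF runs at 105.1° with length 11.7, so F = (-3.048, 11.30). ∠NFA = 73.5° gives FA at -1.400° from the x-axis; with |FA| = 22.9, A = (19.85, 10.74). ∠FAM = 134.2° gives AM at -47.20° from the x-axis; with |AM| = 22.0, M = (34.79, -5.406). AM is perpendicular to ME, so ME runs at -137.2°; with |ME| = 14.2, E = (24.37, -15.05). The perpendicularity gives EH at right angles to ME, so EH runs at 132.8°; with |EH| = 23.6, H = (8.339, 2.262). EH is perpendicular to HR, so HR runs at 42.80°; with |HR| = 8.6, R = (14.65, 8.106). Then |MR| = |R − M| = 24.26.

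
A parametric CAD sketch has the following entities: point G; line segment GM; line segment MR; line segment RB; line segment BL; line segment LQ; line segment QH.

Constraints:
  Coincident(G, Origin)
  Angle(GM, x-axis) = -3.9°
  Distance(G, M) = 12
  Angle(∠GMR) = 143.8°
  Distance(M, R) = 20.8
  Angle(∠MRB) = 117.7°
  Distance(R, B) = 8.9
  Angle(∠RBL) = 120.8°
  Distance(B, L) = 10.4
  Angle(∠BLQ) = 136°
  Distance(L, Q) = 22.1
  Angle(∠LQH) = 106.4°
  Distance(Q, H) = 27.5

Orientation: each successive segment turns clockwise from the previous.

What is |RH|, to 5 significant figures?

36.839

G is at the origin; GM runs at -3.9° with length 12.0, so M = (11.972, -0.81618). ∠GMR = 143.8° gives MR at -40.100° from the x-axis; with |MR| = 20.8, R = (27.883, -14.214). ∠MRB = 117.7° gives RB at -102.40° from the x-axis; with |RB| = 8.9, B = (25.971, -22.906). ∠RBL = 120.8° gives BL at -161.60° from the x-axis; with |BL| = 10.4, L = (16.103, -26.189). ∠BLQ = 136.0° gives LQ at 154.40° from the x-axis; with |LQ| = 22.1, Q = (-3.8274, -16.640). ∠LQH = 106.4° gives QH at 80.800° from the x-axis; with |QH| = 27.5, H = (0.56936, 10.506). Then |RH| = |H − R| = 36.839.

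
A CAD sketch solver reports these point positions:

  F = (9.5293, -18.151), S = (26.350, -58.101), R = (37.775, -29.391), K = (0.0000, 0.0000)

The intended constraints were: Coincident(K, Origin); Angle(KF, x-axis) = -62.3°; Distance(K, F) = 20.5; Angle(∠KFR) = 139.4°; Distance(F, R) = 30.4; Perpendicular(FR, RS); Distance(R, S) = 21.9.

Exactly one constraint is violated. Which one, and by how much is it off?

Distance(R, S) = 21.9 — off by 9.00.

K = (0.00, 0.00) ✓; KF at -62.30° ✓; |KF| = 20.50 ✓; ∠KFR = 139.4° ✓; |FR| = 30.40 ✓; ∠(FR, RS) = 90.00° ✓; |RS| = 30.90 ✗.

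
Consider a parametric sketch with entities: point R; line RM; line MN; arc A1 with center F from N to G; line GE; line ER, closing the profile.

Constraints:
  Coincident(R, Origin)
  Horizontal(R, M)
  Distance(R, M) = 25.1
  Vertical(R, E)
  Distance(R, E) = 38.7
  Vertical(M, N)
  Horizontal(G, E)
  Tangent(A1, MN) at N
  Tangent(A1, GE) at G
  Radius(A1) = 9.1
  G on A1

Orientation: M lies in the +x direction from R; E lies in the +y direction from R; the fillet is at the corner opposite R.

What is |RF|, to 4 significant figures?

33.65

R and E share the same x with |RE| = 38.7 and E on the +y side, so E = (0.000, 38.70). The virtual corner opposite R is at (25.10, 38.70). The tangent condition forces FN to be normal to MN and A1 meets GE tangentially, so FG is at right angles to GE, with radius 9.1, so the center F sits 9.1 in from both sides at F = (16.00, 29.60). Then |RF| = |F − R| = 33.65.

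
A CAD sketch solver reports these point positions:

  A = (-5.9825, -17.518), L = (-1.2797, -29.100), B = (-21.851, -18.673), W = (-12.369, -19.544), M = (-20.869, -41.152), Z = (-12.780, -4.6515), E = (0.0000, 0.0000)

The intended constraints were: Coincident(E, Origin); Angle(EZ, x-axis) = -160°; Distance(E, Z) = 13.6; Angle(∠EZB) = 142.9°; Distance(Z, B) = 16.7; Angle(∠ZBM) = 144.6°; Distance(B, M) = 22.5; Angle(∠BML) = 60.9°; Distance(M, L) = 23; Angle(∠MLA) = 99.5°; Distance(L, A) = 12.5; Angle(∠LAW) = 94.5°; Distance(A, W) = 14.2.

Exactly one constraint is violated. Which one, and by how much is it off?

Distance(A, W) = 14.2 — off by 7.50.

E = (0.00, 0.00) ✓; EZ at -160.0° ✓; |EZ| = 13.60 ✓; ∠EZB = 142.9° ✓; |ZB| = 16.70 ✓; ∠ZBM = 144.6° ✓; |BM| = 22.50 ✓; ∠BML = 60.90° ✓; |ML| = 23.00 ✓; ∠MLA = 99.50° ✓; |LA| = 12.50 ✓; ∠LAW = 94.50° ✓; |AW| = 6.700 ✗.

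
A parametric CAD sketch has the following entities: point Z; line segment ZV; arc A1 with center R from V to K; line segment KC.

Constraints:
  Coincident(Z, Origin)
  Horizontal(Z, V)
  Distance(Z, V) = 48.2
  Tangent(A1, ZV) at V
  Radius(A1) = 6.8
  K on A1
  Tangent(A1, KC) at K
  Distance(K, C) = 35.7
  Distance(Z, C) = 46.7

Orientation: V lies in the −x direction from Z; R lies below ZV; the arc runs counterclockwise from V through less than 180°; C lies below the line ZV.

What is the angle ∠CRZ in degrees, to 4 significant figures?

64.75°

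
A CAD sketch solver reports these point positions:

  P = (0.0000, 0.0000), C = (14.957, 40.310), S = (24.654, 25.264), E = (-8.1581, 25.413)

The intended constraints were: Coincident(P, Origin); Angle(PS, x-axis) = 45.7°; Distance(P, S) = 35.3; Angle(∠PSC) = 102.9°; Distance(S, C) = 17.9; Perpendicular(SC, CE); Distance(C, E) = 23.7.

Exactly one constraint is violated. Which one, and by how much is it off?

Distance(C, E) = 23.7 — off by 3.80.

P = (0.00, 0.00) ✓; PS at 45.70° ✓; |PS| = 35.30 ✓; ∠PSC = 102.9° ✓; |SC| = 17.90 ✓; ∠(SC, CE) = 90.00° ✓; |CE| = 27.50 ✗.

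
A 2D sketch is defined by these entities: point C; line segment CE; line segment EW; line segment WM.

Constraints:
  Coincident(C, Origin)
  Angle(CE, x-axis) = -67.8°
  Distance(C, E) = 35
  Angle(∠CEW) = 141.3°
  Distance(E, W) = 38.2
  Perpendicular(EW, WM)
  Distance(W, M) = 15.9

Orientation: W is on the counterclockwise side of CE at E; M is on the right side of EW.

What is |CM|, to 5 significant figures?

75.629

C is at the origin; CE runs at -67.8° with length 35.0, so E = 35.0·(cos -67.8°, sin -67.8°) = (13.224, -32.405). ∠CEW = 141.3°, so EW runs at -67.8° + (180° − 141.3°) = -29.100° from the x-axis; with |EW| = 38.2, W = E + 38.2·(cos -29.100°, sin -29.100°) = (46.603, -50.983). EW is perpendicular to WM; with |WM| = 15.9 on the right of EW, M = W + 15.9·(-0.48634, -0.87377) = (38.870, -64.876). Then |CM| = |M − C| = 75.629.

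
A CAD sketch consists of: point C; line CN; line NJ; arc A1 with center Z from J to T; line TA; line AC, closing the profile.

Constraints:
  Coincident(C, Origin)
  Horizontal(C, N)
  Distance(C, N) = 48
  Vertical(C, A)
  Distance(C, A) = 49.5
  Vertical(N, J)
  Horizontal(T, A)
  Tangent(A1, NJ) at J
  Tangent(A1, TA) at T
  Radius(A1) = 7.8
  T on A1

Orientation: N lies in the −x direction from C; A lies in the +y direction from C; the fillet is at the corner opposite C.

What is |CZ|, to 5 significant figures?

57.922

C is at the origin; CN is horizontal with |CN| = 48.0 and N on the −x side, so N = (-48.000, 0.0000). CA is vertical with |CA| = 49.5 and A on the +y side, so A = (0.0000, 49.500). The virtual corner opposite C is at (-48.000, 49.500). A1 meets NJ tangentially, so ZJ is at right angles to NJ and the tangent condition forces ZT to be normal to TA, with radius 7.8, so the center Z sits 7.8 in from both sides at Z = (-40.200, 41.700). Then |CZ| = |Z − C| = 57.922.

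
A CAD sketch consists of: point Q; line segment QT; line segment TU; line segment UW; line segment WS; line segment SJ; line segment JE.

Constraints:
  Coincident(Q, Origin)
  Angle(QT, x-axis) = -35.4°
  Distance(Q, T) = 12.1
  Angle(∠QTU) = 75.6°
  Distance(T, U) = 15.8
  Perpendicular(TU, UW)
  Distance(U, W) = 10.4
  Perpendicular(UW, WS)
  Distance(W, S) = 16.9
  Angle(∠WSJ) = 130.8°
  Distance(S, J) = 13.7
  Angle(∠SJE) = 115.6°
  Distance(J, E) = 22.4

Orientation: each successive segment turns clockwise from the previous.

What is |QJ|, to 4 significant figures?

17.53

Q is at the origin; QT runs at -35.4° with length 12.1, so T = (9.863, -7.009). ∠QTU = 75.6° gives TU at -139.8° from the x-axis; with |TU| = 15.8, U = (-2.205, -17.21). TU is perpendicular to UW, so UW runs at 130.2°; with |UW| = 10.4, W = (-8.918, -9.264). UW ⟂ WS, so WS runs at 40.20°; with |WS| = 16.9, S = (3.990, 1.644). ∠WSJ = 130.8° gives SJ at -9.000° from the x-axis; with |SJ| = 13.7, J = (17.52, -0.4990). Then |QJ| = |J − Q| = 17.53.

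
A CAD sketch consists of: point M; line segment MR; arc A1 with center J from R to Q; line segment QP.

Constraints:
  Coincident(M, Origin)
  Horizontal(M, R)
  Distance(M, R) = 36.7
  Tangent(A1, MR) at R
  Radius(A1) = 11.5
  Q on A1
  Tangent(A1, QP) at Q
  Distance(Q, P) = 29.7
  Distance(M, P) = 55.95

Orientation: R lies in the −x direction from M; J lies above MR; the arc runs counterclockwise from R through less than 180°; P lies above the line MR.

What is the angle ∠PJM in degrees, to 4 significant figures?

105.1°

Checks: |JQ| = 11.50 ✓; ∠(JQ, QP) = 90.00° ✓; |QP| = 29.70 ✓; |MP| = 55.95 ✓.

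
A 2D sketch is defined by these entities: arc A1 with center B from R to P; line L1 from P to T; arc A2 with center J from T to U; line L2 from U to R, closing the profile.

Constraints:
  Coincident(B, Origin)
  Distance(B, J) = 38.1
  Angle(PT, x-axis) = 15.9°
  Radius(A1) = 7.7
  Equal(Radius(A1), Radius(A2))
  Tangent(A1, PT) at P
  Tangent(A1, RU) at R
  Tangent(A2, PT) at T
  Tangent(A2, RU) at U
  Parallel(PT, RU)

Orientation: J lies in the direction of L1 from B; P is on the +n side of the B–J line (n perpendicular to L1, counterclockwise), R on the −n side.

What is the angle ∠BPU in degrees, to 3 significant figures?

68.0°

Tangency of A1 to both parallel lines with radius 7.7 puts P and R at B ± 7.7·n: P = (-2.11, 7.41), R = (2.11, -7.41). Equal radii place T and U the same way about J: T = J + 7.7·n = (34.5, 17.8), U = J − 7.7·n = (38.8, 3.03). Then cos ∠BPU = PB·PU / (|PB||PU|), giving 68.0°.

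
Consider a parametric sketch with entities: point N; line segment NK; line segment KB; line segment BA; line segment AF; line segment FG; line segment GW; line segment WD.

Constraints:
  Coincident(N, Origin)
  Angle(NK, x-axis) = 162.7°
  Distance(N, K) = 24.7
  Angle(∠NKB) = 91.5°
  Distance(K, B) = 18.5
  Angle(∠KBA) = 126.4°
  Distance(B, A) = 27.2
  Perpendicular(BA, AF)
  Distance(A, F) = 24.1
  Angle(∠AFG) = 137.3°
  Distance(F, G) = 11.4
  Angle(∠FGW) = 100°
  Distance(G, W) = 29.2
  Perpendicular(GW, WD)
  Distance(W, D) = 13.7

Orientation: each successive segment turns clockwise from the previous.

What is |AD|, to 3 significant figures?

25.4

∠FGW = 100.0° gives GW at 168° from the x-axis; with |GW| = 29.2, W = (-17.4, 7.72). GW is perpendicular to WD, so WD runs at 77.9°; with |WD| = 13.7, D = (-14.6, 21.1). Then |AD| = |D − A| = 25.4.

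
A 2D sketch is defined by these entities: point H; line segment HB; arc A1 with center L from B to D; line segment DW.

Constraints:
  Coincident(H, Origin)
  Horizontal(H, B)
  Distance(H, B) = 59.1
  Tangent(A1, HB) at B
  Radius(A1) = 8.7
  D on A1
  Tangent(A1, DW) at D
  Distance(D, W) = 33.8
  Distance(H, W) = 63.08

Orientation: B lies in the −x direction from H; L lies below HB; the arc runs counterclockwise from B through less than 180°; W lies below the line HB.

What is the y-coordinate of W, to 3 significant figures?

-41.6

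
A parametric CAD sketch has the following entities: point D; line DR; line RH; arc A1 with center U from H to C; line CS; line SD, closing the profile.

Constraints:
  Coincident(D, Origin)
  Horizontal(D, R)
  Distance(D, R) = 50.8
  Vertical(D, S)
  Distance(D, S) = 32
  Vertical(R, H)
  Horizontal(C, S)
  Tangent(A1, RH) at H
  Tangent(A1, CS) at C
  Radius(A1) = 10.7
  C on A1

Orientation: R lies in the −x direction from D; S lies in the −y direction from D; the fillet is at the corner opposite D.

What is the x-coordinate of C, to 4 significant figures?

-40.10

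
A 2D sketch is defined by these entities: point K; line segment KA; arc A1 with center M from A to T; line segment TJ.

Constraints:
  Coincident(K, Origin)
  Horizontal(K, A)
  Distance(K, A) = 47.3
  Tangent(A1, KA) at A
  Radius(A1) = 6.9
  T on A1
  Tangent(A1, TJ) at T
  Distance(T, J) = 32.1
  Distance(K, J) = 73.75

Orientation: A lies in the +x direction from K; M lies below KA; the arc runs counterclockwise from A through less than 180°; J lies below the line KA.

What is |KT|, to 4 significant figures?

44.05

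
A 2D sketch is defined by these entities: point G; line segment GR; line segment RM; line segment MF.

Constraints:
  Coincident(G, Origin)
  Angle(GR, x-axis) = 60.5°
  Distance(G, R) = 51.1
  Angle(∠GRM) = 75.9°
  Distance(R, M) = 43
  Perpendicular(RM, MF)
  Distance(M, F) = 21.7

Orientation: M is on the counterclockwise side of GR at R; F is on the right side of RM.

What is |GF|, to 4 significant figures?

77.53

G is at the origin; GR runs at 60.5° with length 51.1, so R = 51.1·(cos 60.5°, sin 60.5°) = (25.16, 44.48). ∠GRM = 75.9°, so RM runs at 60.5° + (180° − 75.9°) = 164.6° from the x-axis; with |RM| = 43.0, M = R + 43.0·(cos 164.6°, sin 164.6°) = (-16.29, 55.89). RM is perpendicular to MF; with |MF| = 21.7 on the right of RM, F = M + 21.7·(0.2656, 0.9641) = (-10.53, 76.81). Then |GF| = |F − G| = 77.53.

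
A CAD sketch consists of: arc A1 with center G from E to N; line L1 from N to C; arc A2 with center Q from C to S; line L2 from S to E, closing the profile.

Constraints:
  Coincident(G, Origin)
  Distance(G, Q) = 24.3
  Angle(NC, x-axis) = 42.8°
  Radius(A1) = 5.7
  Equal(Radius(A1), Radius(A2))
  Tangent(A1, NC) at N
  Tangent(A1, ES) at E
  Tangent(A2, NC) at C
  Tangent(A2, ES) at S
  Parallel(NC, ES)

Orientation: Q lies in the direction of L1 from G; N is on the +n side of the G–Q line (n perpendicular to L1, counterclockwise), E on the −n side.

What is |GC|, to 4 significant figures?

24.96

The slot axis is L1's direction at 42.8°, so u = (cos 42.8°, sin 42.8°) = (0.7337, 0.6794) and n = (−sin 42.8°, cos 42.8°) = (-0.6794, 0.7337). G is at the origin and Q lies 24.3 along u from G, so Q = 24.3·u = (17.83, 16.51). Tangency of A1 to both parallel lines with radius 5.7 puts N and E at G ± 5.7·n: N = (-3.873, 4.182), E = (3.873, -4.182). Equal radii place C and S the same way about Q: C = Q + 5.7·n = (13.96, 20.69), S = Q − 5.7·n = (21.70, 12.33). Then |GC| = |C − G| = 24.96.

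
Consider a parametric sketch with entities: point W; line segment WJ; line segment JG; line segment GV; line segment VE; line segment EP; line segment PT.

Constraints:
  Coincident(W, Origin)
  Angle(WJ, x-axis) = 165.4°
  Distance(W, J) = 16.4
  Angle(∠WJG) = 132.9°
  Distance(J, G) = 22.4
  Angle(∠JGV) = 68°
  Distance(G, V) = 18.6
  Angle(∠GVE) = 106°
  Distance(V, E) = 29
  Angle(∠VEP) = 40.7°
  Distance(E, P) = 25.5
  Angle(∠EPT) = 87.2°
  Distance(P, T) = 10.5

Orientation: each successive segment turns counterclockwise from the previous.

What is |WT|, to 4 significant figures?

24.51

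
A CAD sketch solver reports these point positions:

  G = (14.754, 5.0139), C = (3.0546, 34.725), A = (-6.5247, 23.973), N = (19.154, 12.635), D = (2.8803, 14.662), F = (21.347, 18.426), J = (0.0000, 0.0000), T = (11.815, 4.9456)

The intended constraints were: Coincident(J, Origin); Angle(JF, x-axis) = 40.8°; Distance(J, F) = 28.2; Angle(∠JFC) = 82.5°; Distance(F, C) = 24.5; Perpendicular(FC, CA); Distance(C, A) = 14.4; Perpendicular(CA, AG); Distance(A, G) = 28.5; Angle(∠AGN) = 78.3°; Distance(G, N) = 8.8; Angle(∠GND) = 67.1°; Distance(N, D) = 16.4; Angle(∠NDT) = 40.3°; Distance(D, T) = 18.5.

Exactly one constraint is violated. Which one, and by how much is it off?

Distance(D, T) = 18.5 — off by 5.30.

J = (0.00, 0.00) ✓; JF at 40.80° ✓; |JF| = 28.20 ✓; ∠JFC = 82.50° ✓; |FC| = 24.50 ✓; ∠(FC, CA) = 90.00° ✓; |CA| = 14.40 ✓; ∠(CA, AG) = 90.00° ✓; |AG| = 28.50 ✓; ∠AGN = 78.30° ✓; |GN| = 8.800 ✓; ∠GND = 67.10° ✓; |ND| = 16.40 ✓; ∠NDT = 40.30° ✓; |DT| = 13.20 ✗.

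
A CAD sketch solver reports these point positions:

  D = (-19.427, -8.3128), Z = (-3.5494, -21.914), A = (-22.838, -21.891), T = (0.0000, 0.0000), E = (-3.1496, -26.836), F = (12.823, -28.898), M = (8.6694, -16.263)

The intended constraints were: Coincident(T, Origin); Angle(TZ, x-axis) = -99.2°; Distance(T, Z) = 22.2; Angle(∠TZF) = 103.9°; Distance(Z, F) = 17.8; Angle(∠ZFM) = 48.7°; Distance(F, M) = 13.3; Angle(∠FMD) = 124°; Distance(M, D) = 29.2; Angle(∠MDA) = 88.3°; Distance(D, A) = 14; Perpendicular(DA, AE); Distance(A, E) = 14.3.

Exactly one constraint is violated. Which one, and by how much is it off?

Distance(A, E) = 14.3 — off by 6.00.

T = (0.00, 0.00) ✓; TZ at -99.20° ✓; |TZ| = 22.20 ✓; ∠TZF = 103.9° ✓; |ZF| = 17.80 ✓; ∠ZFM = 48.70° ✓; |FM| = 13.30 ✓; ∠FMD = 124.0° ✓; |MD| = 29.20 ✓; ∠MDA = 88.30° ✓; |DA| = 14.00 ✓; ∠(DA, AE) = 90.00° ✓; |AE| = 20.30 ✗.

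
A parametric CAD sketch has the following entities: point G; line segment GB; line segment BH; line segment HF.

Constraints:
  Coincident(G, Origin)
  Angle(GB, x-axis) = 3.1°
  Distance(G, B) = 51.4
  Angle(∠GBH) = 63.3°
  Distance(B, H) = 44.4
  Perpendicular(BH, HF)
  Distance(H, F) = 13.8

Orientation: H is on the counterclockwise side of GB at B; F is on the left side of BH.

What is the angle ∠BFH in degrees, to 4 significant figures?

72.73°

G is at the origin; GB runs at 3.1° with length 51.4, so B = 51.4·(cos 3.1°, sin 3.1°) = (51.32, 2.780). ∠GBH = 63.3°, so BH runs at 3.1° + (180° − 63.3°) = 119.8° from the x-axis; with |BH| = 44.4, H = B + 44.4·(cos 119.8°, sin 119.8°) = (29.26, 41.31). BH is perpendicular to HF; with |HF| = 13.8 on the left of BH, F = H + 13.8·(-0.8678, -0.4970) = (17.28, 34.45). Then cos ∠BFH = FB·FH / (|FB||FH|), giving 72.73°.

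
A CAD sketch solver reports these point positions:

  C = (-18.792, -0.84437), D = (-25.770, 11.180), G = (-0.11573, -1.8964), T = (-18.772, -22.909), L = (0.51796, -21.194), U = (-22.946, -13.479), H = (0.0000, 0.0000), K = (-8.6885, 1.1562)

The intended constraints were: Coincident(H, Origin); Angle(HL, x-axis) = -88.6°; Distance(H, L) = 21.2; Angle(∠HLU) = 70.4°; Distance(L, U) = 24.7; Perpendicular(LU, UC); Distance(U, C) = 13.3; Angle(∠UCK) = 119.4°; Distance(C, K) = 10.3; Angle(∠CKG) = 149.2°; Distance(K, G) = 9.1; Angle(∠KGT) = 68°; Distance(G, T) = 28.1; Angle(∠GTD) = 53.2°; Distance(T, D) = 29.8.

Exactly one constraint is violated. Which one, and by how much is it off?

Distance(T, D) = 29.8 — off by 5.00.

H = (0.00, 0.00) ✓; HL at -88.60° ✓; |HL| = 21.20 ✓; ∠HLU = 70.40° ✓; |LU| = 24.70 ✓; ∠(LU, UC) = 90.00° ✓; |UC| = 13.30 ✓; ∠UCK = 119.4° ✓; |CK| = 10.30 ✓; ∠CKG = 149.2° ✓; |KG| = 9.100 ✓; ∠KGT = 68.00° ✓; |GT| = 28.10 ✓; ∠GTD = 53.20° ✓; |TD| = 34.80 ✗.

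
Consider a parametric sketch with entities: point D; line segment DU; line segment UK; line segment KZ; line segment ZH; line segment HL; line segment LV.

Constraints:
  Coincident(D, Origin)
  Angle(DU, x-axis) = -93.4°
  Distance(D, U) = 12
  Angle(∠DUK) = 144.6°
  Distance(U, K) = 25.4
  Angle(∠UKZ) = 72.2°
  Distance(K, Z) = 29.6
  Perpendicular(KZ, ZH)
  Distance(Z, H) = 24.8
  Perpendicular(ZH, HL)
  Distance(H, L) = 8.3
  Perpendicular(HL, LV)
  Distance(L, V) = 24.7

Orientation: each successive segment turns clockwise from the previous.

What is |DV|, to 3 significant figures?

31.5

The perpendicularity gives HL at right angles to ZH, so HL runs at -56.6°; with |HL| = 8.3, L = (-7.65, -0.340). HL ⟂ LV, so LV runs at -147°; with |LV| = 24.7, V = (-28.3, -13.9). Then |DV| = |V − D| = 31.5.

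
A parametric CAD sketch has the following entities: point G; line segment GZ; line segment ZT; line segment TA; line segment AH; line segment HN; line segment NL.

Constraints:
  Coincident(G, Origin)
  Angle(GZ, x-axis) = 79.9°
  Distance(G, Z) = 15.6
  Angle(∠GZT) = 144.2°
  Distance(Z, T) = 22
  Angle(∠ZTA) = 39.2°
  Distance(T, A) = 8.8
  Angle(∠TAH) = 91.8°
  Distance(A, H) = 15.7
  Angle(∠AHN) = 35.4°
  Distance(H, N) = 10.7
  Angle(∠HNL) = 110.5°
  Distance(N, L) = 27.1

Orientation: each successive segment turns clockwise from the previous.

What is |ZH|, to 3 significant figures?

7.96

G is at the origin; GZ runs at 79.9° with length 15.6, so Z = (2.74, 15.4). ∠GZT = 144.2° gives ZT at 44.1° from the x-axis; with |ZT| = 22.0, T = (18.5, 30.7). ∠ZTA = 39.2° gives TA at -96.7° from the x-axis; with |TA| = 8.8, A = (17.5, 21.9). ∠TAH = 91.8° gives AH at 175° from the x-axis; with |AH| = 15.7, H = (1.87, 23.3). Then |ZH| = |H − Z| = 7.96.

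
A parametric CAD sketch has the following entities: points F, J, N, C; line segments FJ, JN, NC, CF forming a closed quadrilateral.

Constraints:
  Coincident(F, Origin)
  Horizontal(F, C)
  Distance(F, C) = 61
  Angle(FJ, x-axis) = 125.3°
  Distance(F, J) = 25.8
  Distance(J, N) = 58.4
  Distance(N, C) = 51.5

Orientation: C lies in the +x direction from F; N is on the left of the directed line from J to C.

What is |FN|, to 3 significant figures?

59.6

F is at the origin; F and C share the same y with |FC| = 61.0 and C in +x, so C = (61.0, 0). FJ runs at 125.3° with |FJ| = 25.8, so J = (-14.9, 21.1). N is determined by |JN| = 58.4 and |NC| = 51.5 together: it lies at the intersection of circle(J, 58.4) and circle(C, 51.5). With |JC| = 78.8, the foot of the radical line on JC is 44.2 from J and the perpendicular offset is √(58.4² − 44.2²) = 38.2. Taking the left-of-JC solution: N = (37.9, 46.0).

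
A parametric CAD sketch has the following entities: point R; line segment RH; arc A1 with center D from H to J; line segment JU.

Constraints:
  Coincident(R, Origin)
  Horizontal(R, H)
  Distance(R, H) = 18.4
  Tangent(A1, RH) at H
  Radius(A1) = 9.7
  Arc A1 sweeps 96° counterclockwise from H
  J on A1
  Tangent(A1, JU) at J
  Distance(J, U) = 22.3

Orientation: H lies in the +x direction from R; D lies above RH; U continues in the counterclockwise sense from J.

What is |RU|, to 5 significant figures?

41.751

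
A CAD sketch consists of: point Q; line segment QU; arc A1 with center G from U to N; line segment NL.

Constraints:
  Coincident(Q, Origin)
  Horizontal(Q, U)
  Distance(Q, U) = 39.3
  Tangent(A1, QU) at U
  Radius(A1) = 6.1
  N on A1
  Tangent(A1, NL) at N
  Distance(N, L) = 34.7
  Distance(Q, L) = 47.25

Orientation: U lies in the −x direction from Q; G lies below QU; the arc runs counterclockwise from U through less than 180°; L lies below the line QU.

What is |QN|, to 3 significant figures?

45.5

Checks: |GN| = 6.100 ✓; ∠(GN, NL) = 90.00° ✓; |NL| = 34.70 ✓; |QL| = 47.25 ✓.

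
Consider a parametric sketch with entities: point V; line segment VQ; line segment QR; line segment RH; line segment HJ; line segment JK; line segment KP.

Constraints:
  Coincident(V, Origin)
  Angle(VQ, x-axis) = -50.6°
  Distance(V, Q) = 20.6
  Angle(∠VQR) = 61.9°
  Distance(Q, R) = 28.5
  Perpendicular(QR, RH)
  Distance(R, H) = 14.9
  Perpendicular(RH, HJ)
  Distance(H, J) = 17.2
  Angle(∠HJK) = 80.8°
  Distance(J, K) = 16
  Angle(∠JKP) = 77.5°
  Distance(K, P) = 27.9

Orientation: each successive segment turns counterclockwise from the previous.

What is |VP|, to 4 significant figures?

31.32

∠HJK = 80.8° gives JK at -13.30° from the x-axis; with |JK| = 16.0, K = (19.20, -3.457). ∠JKP = 77.5° gives KP at 89.20° from the x-axis; with |KP| = 27.9, P = (19.59, 24.44). Then |VP| = |P − V| = 31.32.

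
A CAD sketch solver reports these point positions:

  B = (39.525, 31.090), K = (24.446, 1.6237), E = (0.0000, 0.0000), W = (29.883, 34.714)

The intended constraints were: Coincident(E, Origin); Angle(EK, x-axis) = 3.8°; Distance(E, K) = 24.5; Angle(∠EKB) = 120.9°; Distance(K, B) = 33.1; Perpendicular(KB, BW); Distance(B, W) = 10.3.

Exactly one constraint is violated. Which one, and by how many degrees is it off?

Perpendicular(KB, BW) — off by 6.50°.

E = (0.00, 0.00) ✓; EK at 3.800° ✓; |EK| = 24.50 ✓; ∠EKB = 120.9° ✓; |KB| = 33.10 ✓; ∠(KB, BW) = 96.50° ✗; |BW| = 10.30 ✓.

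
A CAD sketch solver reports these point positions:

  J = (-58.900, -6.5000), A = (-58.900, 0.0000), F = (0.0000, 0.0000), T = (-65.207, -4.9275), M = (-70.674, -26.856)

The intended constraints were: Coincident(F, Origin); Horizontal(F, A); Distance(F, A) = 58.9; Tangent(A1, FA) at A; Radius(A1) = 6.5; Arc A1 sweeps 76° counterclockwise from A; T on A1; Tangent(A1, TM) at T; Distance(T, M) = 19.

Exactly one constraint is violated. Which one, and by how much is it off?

Distance(T, M) = 19 — off by 3.60.

F = (0.00, 0.00) ✓; F.y = 0.00, A.y = 0.00 ✓; |FA| = 58.90 ✓; ∠(JA, AF) = 90.00° ✓; |JA| = 6.500 ✓; bearing(J→T) − bearing(J→A) = 76.00° ✓; |JT| = 6.500 ✓; ∠(JT, TM) = 90.00° ✓; |TM| = 22.60 ✗.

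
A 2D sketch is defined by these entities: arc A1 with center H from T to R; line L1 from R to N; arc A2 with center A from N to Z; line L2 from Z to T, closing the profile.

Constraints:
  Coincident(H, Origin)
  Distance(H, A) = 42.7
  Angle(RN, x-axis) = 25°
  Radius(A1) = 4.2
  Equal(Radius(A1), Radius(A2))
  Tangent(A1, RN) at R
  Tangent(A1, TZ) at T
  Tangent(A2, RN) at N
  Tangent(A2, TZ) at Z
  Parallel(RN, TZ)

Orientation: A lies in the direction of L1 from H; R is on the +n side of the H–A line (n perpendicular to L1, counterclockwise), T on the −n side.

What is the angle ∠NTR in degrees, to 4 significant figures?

78.87°

The slot axis is L1's direction at 25.0°, so u = (cos 25.0°, sin 25.0°) = (0.9063, 0.4226) and n = (−sin 25.0°, cos 25.0°) = (-0.4226, 0.9063). H is at the origin and A lies 42.7 along u from H, so A = 42.7·u = (38.70, 18.05). Tangency of A1 to both parallel lines with radius 4.2 puts R and T at H ± 4.2·n: R = (-1.775, 3.806), T = (1.775, -3.806). Equal radii place N and Z the same way about A: N = A + 4.2·n = (36.92, 21.85), Z = A − 4.2·n = (40.47, 14.24). Then cos ∠NTR = TN·TR / (|TN||TR|), giving 78.87°.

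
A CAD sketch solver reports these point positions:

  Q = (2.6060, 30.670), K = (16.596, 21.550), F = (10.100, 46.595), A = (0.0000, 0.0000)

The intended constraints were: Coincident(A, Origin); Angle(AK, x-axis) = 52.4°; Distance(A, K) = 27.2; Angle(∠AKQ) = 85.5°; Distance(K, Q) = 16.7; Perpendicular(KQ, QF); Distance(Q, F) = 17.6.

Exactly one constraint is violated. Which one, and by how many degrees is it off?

Perpendicular(KQ, QF) — off by 7.90°.

A = (0.00, 0.00) ✓; AK at 52.40° ✓; |AK| = 27.20 ✓; ∠AKQ = 85.50° ✓; |KQ| = 16.70 ✓; ∠(KQ, QF) = 82.10° ✗; |QF| = 17.60 ✓.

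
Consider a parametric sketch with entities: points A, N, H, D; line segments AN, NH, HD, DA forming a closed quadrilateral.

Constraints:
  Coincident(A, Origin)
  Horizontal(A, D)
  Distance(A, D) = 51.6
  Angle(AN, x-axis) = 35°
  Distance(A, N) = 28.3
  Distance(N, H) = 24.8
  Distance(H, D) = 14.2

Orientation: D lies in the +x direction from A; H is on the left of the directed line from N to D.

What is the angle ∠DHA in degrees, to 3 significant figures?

89.3°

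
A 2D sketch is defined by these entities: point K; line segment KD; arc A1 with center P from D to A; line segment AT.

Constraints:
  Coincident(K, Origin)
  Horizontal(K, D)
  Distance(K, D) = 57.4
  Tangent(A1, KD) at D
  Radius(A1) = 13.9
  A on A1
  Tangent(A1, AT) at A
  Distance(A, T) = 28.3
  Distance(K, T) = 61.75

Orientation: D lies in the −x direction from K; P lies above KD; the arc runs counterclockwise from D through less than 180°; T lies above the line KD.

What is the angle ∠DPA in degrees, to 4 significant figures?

92.20°

Checks: ∠(PD, DK) = 90.00° ✓; |PD| = 13.90 ✓; |PA| = 13.90 ✓; ∠(PA, AT) = 90.00° ✓; |AT| = 28.30 ✓; |KT| = 61.75 ✓.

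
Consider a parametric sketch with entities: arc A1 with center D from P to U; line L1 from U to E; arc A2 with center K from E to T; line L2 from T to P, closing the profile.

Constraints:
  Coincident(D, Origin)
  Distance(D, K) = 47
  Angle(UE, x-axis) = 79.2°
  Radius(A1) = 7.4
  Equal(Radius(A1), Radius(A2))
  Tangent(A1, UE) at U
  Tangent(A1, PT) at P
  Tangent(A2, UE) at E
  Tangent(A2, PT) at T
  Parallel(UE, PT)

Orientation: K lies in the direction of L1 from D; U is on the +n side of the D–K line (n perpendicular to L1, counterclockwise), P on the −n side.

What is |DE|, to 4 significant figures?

47.58

The slot axis is L1's direction at 79.2°, so u = (cos 79.2°, sin 79.2°) = (0.1874, 0.9823) and n = (−sin 79.2°, cos 79.2°) = (-0.9823, 0.1874). D is at the origin and K lies 47.0 along u from D, so K = 47.0·u = (8.807, 46.17). Tangency of A1 to both parallel lines with radius 7.4 puts U and P at D ± 7.4·n: U = (-7.269, 1.387), P = (7.269, -1.387). Equal radii place E and T the same way about K: E = K + 7.4·n = (1.538, 47.55), T = K − 7.4·n = (16.08, 44.78). Then |DE| = |E − D| = 47.58.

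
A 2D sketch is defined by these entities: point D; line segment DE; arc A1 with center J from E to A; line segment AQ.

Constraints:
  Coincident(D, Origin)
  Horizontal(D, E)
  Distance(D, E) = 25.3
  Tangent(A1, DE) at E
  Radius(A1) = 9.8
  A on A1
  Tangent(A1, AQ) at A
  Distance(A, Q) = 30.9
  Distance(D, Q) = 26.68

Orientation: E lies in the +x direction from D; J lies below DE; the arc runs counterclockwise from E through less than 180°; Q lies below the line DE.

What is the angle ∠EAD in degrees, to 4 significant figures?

145.1°

D is at the origin; DE is horizontal with |DE| = 25.3 and E on the +x side, so E = (25.30, 0.000). Tangency of A1 to DE means the radius JE is perpendicular to DE, so J = E + (0, -9.8) = (25.30, -9.800). Since JA ⟂ AQ (tangency), |JQ| = √(9.8² + 30.9²) = 32.42 regardless of where A sits on A1. So Q lies on both circle(D, 26.68) and circle(J, 32.42); the below-DE intersection is Q = (-2.443, -26.57). A is the foot of the tangent from Q: A = (17.93, -3.338).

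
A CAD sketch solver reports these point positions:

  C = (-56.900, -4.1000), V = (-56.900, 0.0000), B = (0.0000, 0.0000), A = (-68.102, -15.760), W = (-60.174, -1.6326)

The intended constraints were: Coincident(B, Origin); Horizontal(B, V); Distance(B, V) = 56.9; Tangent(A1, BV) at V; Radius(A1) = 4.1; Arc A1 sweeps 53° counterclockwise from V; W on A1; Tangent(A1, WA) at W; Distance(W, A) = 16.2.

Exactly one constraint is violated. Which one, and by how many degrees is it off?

Tangent(A1, WA) at W — off by 7.70°.

B = (0.00, 0.00) ✓; B.y = 0.00, V.y = 0.00 ✓; |BV| = 56.90 ✓; ∠(CV, VB) = 90.00° ✓; |CV| = 4.100 ✓; bearing(C→W) − bearing(C→V) = 53.00° ✓; |CW| = 4.100 ✓; ∠(CW, WA) = 82.30° ✗; |WA| = 16.20 ✓.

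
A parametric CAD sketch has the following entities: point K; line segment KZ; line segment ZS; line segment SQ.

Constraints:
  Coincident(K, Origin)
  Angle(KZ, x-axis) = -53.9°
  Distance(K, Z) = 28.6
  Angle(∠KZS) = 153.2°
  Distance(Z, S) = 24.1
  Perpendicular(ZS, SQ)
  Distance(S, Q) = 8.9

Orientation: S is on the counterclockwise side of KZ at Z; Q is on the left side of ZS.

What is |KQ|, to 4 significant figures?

49.79

K is at the origin; KZ runs at -53.9° with length 28.6, so Z = 28.6·(cos -53.9°, sin -53.9°) = (16.85, -23.11). ∠KZS = 153.2°, so ZS runs at -53.9° + (180° − 153.2°) = -27.10° from the x-axis; with |ZS| = 24.1, S = Z + 24.1·(cos -27.10°, sin -27.10°) = (38.31, -34.09). The perpendicularity gives SQ at right angles to ZS; with |SQ| = 8.9 on the left of ZS, Q = S + 8.9·(0.4555, 0.8902) = (42.36, -26.16). Then |KQ| = |Q − K| = 49.79.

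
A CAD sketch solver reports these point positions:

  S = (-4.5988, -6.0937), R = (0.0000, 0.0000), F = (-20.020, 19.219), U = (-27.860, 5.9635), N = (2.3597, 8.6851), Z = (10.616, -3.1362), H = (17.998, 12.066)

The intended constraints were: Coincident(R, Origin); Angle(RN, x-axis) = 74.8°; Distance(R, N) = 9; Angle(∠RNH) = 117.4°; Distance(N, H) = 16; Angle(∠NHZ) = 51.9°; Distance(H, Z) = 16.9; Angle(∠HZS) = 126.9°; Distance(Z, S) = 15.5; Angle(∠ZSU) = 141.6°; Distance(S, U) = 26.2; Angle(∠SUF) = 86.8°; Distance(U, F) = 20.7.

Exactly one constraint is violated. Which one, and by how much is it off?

Distance(U, F) = 20.7 — off by 5.30.

R = (0.00, 0.00) ✓; RN at 74.80° ✓; |RN| = 9.000 ✓; ∠RNH = 117.4° ✓; |NH| = 16.00 ✓; ∠NHZ = 51.90° ✓; |HZ| = 16.90 ✓; ∠HZS = 126.9° ✓; |ZS| = 15.50 ✓; ∠ZSU = 141.6° ✓; |SU| = 26.20 ✓; ∠SUF = 86.80° ✓; |UF| = 15.40 ✗.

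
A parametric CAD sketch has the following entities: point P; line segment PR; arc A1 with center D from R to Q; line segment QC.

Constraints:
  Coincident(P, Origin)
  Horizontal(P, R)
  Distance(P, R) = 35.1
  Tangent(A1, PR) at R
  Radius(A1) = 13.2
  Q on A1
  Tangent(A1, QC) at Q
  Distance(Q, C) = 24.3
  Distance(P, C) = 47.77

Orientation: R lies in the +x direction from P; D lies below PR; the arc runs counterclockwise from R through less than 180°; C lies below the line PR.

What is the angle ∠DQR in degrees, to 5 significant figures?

39.515°

Checks: P = (0.00, 0.00) ✓; |DQ| = 13.20 ✓; ∠(DQ, QC) = 90.00° ✓; |QC| = 24.30 ✓; |PC| = 47.77 ✓.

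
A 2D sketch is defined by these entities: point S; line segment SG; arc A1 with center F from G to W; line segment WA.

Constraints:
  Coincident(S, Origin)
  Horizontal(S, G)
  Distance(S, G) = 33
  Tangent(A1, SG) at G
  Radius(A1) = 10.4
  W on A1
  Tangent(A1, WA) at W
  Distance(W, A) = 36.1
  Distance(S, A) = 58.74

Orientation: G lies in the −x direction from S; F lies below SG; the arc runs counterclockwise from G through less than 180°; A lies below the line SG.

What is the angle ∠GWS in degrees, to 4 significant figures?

35.49°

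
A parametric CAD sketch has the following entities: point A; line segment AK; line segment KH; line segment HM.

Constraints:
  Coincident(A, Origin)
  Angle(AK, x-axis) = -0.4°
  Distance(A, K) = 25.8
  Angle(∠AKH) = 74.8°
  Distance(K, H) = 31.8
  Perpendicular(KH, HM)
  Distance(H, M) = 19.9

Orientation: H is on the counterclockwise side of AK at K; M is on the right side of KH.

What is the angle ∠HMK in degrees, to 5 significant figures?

57.962°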